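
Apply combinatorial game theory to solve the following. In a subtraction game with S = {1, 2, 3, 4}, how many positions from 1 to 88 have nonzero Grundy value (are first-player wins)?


Subtraction set S = {1, 2, 3, 4}, so G(n) = n mod 5.
G(n) = 0 when n is a multiple of 5.
Multiples of 5 in [1, 88]: 17
N-positions (nonzero Grundy) = 88 - 17 = 71

71


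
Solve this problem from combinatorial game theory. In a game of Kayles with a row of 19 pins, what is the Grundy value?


Kayles: a move removes 1 or 2 adjacent pins from a contiguous row.
Removing pins from a row of k leaves two independent rows (a, b) with a + b = k - 1 (one pin) or a + b = k - 2 (two pins); an end removal gives a = 0.
By Sprague-Grundy, G(k) = mex{ G(a) XOR G(b) } over all these splits. G(0) = 0.
G(1): splits (0,0):0^0=0 -> mex({0}) = 1
G(2): splits (0,1):0^1=1 (0,0):0^0=0 -> mex({0, 1}) = 2
G(3): splits (0,2):0^2=2 (1,1):1^1=0 (0,1):0^1=1 -> mex({0, 1, 2}) = 3
G(4): splits (0,3):0^3=3 (1,2):1^2=3 (0,2):0^2=2 (1,1):1^1=0 -> mex({0, 2, 3}) = 1
G(5): splits (0,4):0^1=1 (1,3):1^3=2 (2,2):2^2=0 (0,3):0^3=3 (1,2):1^2=3 -> mex({0, 1, 2, 3}) = 4
G(6) = mex({0, 1, 2, 4}) = 3
G(7) = mex({0, 1, 3, 4, 5}) = 2
G(8) = mex({0, 2, 3, 5, 6}) = 1
G(9) = mex({0, 1, 2, 3, 6, 7}) = 4
G(10) = mex({0, 1, 3, 4, 5, 7}) = 2
G(11) = mex({0, 1, 2, 3, 4, 5}) = 6
G(12) = mex({0, 1, 2, 3, 5, 6, 7}) = 4
G(13) = mex({0, 2, 3, 4, 6, 7}) = 1
G(14) = mex({0, 1, 4, 5, 6, 7}) = 2
G(15) = mex({0, 1, 2, 3, 4, 5, 6}) = 7
G(16) = mex({0, 2, 3, 5, 6, 7}) = 1
G(17) = mex({0, 1, 2, 3, 5, 6, 7}) = 4
G(18) = mex({0, 1, 2, 4, 5, 6}) = 3
G(19) = mex({0, 1, 3, 4, 5, 7}) = 2
Therefore G(19) = 2.

2


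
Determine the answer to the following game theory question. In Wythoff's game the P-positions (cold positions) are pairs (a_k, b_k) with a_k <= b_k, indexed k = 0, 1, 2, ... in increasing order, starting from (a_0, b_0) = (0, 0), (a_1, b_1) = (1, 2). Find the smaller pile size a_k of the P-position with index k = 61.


By Wythoff's theorem, a_k = floor(k * phi) and b_k = floor(k * phi^2) = a_k + k, where phi = (1 + sqrt(5))/2 is the golden ratio.
phi = (1 + sqrt(5))/2 = 1.618034
k = 61
k * phi = 61 * 1.618034 = 98.700073
a_61 = floor(k * phi) = 98

98


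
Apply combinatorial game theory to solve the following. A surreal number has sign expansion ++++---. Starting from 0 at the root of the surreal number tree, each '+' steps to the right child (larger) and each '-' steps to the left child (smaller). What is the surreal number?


Sign expansion: ++++---
Rule: track bounds (lo, hi), initially (-inf, +inf). On '+', the current value becomes lo and we move to the simplest number in (value, hi): value + 1 if hi = +inf, otherwise the midpoint (value + hi)/2. On '-', the current value becomes hi and we move to value - 1 if lo = -inf, otherwise the midpoint (lo + value)/2.
Start at 0.
Step 1: sign = +, move right. Bounds: (0, +inf). Value = 1
Step 2: sign = +, move right. Bounds: (1, +inf). Value = 2
Step 3: sign = +, move right. Bounds: (2, +inf). Value = 3
Step 4: sign = +, move right. Bounds: (3, +inf). Value = 4
Step 5: sign = -, move left. Bounds: (3, 4). Value = 7/2
Step 6: sign = -, move left. Bounds: (3, 7/2). Value = 13/4
Step 7: sign = -, move left. Bounds: (3, 13/4). Value = 25/8
The surreal number with sign expansion ++++--- is 25/8.

25/8


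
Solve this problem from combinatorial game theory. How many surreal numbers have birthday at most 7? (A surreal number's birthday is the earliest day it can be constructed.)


Day 0: {|} = 0 is born. Count = 1.
Day n: the number of surreal numbers born by day n is 2^(n+1) - 1.
By day 0: 2^1 - 1 = 1
By day 1: 2^2 - 1 = 3
By day 2: 2^3 - 1 = 7
By day 3: 2^4 - 1 = 15
By day 4: 2^5 - 1 = 31
By day 5: 2^6 - 1 = 63
By day 6: 2^7 - 1 = 127
By day 7: 2^8 - 1 = 255
By day 7: 255 surreal numbers.

255


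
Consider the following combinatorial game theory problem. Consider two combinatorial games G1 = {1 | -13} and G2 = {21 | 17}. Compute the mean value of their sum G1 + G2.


G1 = {1 | -13}, G2 = {21 | 17}
Each is a switch {a | b} with numbers a > b; its mean value is (a + b)/2, and mean value is additive over game sums: m(G1 + G2) = m(G1) + m(G2).
Mean of G1 = (1 + (-13))/2 = -12/2 = -6
Mean of G2 = (21 + (17))/2 = 38/2 = 19
Mean of G1 + G2 = -6 + 19 = 13

13


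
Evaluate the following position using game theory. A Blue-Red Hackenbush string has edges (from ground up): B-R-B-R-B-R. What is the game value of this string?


Edges (from ground): B-R-B-R-B-R
By Berlekamp's sign-expansion rule, a Blue-Red Hackenbush stalk has the value of the surreal number whose sign sequence is the edge sequence with B -> + and R -> -.
Sign sequence: +-+-+-
Trace the sign expansion in the surreal number tree, starting from 0:
Edge 1: B (sign +) -> bounds (0, +inf), value = 1
Edge 2: R (sign -) -> bounds (0, 1), value = 1/2
Edge 3: B (sign +) -> bounds (1/2, 1), value = 3/4
Edge 4: R (sign -) -> bounds (1/2, 3/4), value = 5/8
Edge 5: B (sign +) -> bounds (5/8, 3/4), value = 11/16
Edge 6: R (sign -) -> bounds (5/8, 11/16), value = 21/32
Game value = 21/32

21/32


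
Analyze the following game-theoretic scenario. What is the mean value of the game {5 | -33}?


Game = {5 | -33}, a switch {a | b} with numbers a > b.
Its thermograph has left wall a - t and right wall b + t, which meet at t = (a - b)/2, where both equal (a + b)/2. So the mast (mean value) is at (a + b)/2.
Mean = (5 + (-33))/2 = -28/2 = -14

-14


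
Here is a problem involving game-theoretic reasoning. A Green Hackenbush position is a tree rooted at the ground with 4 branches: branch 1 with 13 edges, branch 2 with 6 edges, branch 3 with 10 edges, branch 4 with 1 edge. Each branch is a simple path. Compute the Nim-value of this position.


The tree has 4 branches from the ground vertex.
In Green Hackenbush, the Nim-value of a simple path of length k is k.
Branch 1: length 13, Nim-value = 13
Branch 2: length 6, Nim-value = 6
Branch 3: length 10, Nim-value = 10
Branch 4: length 1, Nim-value = 1
Total Nim-value = XOR of all branch values:
0 XOR 13 = 13
13 XOR 6 = 11
11 XOR 10 = 1
1 XOR 1 = 0
Nim-value of the tree = 0

0


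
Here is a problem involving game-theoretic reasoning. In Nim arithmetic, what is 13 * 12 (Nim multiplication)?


Nim multiplication is bilinear over XOR: (u XOR v) * w = (u*w) XOR (v*w).
So we split each operand into its bit components and XOR the pairwise Nim products.
13 = 1 + 4 + 8 (as XOR of powers of 2).
12 = 4 + 8 (as XOR of powers of 2).
Using the standard Nim-product table on single bits:
  2*2 = 3,   2*4 = 8,   2*8 = 12,
  4*4 = 6,   4*8 = 11,  8*8 = 13,
and  1*x = x (identity), k*l = l*k (commutative).
Pairwise Nim products:
  1 * 4 = 4
  1 * 8 = 8
  4 * 4 = 6
  4 * 8 = 11
  8 * 4 = 11
  8 * 8 = 13
XOR them: 4 XOR 8 XOR 6 XOR 11 XOR 11 XOR 13 = 7.
Result: 13 * 12 = 7 (in Nim).

7


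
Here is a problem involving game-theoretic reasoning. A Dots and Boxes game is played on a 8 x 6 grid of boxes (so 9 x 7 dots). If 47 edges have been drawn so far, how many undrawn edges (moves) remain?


Grid: 8 x 6 boxes, i.e. 9 rows and 7 columns of dots.
Horizontal edges: (rows + 1) * cols = 9 * 6 = 54
Vertical edges: rows * (cols + 1) = 8 * 7 = 56
Total edges: 54 + 56 = 110
Edges drawn: 47
Remaining: 110 - 47 = 63

63


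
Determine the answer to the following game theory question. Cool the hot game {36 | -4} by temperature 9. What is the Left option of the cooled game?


Original game: {36 | -4} (a switch {a | b} with a > b).
Cooling by t (for t below the temperature (a - b)/2 = 20) taxes each move by t: {a | b} cooled by t is {a - t | b + t}.
Cooling amount: t = 9
Cooled Left option: 36 - 9 = 27
Cooled Right option: -4 + 9 = 5
Cooled game: {27 | 5}
Left option = 27

27


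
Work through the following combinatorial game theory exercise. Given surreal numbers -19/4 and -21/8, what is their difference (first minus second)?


x = -19/4, y = -21/8
Converting to common denominator: 8
x = -38/8, y = -21/8
x - y = -19/4 - -21/8 = -17/8

-17/8


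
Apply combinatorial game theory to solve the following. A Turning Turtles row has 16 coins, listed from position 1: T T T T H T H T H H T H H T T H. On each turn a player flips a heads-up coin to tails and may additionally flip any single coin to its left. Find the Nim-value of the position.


Coins: T T T T H T H T H H T H H T T H
Key fact: a single head at position k behaves exactly like a Nim heap of size k (turning it to T and optionally flipping a coin at j < k corresponds to moving the heap from k to j, or to 0), and heads combine as a disjunctive sum (two heads at the same place would cancel, matching j XOR j = 0). So the Nim-value is the XOR of the 1-indexed positions of the heads.
Face-up positions (1-indexed): [5, 7, 9, 10, 12, 13, 16]
XOR 0 with 5: 0 XOR 5 = 5
XOR 5 with 7: 5 XOR 7 = 2
XOR 2 with 9: 2 XOR 9 = 11
XOR 11 with 10: 11 XOR 10 = 1
XOR 1 with 12: 1 XOR 12 = 13
XOR 13 with 13: 13 XOR 13 = 0
XOR 0 with 16: 0 XOR 16 = 16
Nim-value = 16

16


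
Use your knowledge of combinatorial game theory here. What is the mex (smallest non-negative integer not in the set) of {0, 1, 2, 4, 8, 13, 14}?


Set = {0, 1, 2, 4, 8, 13, 14}
0 is in the set.
1 is in the set.
2 is in the set.
3 is NOT in the set. This is the mex.
mex = 3

3


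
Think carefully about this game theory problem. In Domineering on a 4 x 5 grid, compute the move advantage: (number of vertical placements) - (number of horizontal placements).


Board is 4 x 5 (rows x cols).
Left (vertical) placements: (rows-1) * cols = 3 * 5 = 15
Right (horizontal) placements: rows * (cols-1) = 4 * 4 = 16
Advantage = Left - Right = 15 - 16 = -1

-1


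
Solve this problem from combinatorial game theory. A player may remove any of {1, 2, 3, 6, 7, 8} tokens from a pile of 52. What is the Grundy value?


The subtraction set is S = {1, 2, 3, 6, 7, 8}.
G(k) = mex{ G(k - s) : s in S, s <= k }. We compute iteratively: G(0) = 0.
G(1) = mex({0}) = 1
G(2) = mex({0, 1}) = 2
G(3) = mex({0, 1, 2}) = 3
G(4) = mex({1, 2, 3}) = 0
G(5) = mex({0, 2, 3}) = 1
G(6) = mex({0, 1, 3}) = 2
G(7) = mex({0, 1, 2}) = 3
G(8) = mex({0, 1, 2, 3}) = 4
G(9) = mex({1, 2, 3, 4}) = 0
G(10) = mex({0, 2, 3, 4}) = 1
G(11) = mex({0, 1, 3, 4}) = 2
G(12) = mex({0, 1, 2}) = 3
G(13) = mex({1, 2, 3}) = 0
G(14) = mex({0, 2, 3, 4}) = 1
G(15) = mex({0, 1, 3, 4}) = 2
G(16) = mex({0, 1, 2, 4}) = 3
Observe that G(9)..G(16) = 0, 1, 2, 3, 0, 1, 2, 3 repeats G(0)..G(7) = 0, 1, 2, 3, 0, 1, 2, 3.
For k >= max(S) = 8, G(k) is determined by the previous 8 values G(k-8)..G(k-1); a window of 8 consecutive values has recurred shifted by 9, so by induction G(k + 9) = G(k) for all k >= 0: the sequence is periodic from the start with period 9.
One period: G(0..8) = 0, 1, 2, 3, 0, 1, 2, 3, 4.
52 mod 9 = 7, so G(52) = G(7) = 3.

3


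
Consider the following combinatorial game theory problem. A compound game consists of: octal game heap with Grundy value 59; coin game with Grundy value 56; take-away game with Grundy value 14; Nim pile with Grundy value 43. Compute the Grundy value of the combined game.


By the Sprague-Grundy theorem, the Grundy value of a sum of games is the XOR of individual Grundy values.
octal game heap: Grundy value = 59. Running XOR: 0 XOR 59 = 59
coin game: Grundy value = 56. Running XOR: 59 XOR 56 = 3
take-away game: Grundy value = 14. Running XOR: 3 XOR 14 = 13
Nim pile: Grundy value = 43. Running XOR: 13 XOR 43 = 38
The combined Grundy value is 38.

38


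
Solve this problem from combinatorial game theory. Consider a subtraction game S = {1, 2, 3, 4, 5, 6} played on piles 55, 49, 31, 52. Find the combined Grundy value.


Subtraction set: {1, 2, 3, 4, 5, 6}
For this subtraction set, G(n) = n mod 7 (period = max + 1 = 7).
Pile 1 (size 55): G(55) = 55 mod 7 = 6
Pile 2 (size 49): G(49) = 49 mod 7 = 0
Pile 3 (size 31): G(31) = 31 mod 7 = 3
Pile 4 (size 52): G(52) = 52 mod 7 = 3
Total Grundy value = XOR of all: 6 XOR 0 XOR 3 XOR 3 = 6

6


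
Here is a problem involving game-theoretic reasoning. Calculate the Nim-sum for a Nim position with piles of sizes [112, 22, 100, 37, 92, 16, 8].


We need the XOR (exclusive or) of all pile sizes.
After XOR-ing pile 1 (size 112): 0 XOR 112 = 112
After XOR-ing pile 2 (size 22): 112 XOR 22 = 102
After XOR-ing pile 3 (size 100): 102 XOR 100 = 2
After XOR-ing pile 4 (size 37): 2 XOR 37 = 39
After XOR-ing pile 5 (size 92): 39 XOR 92 = 123
After XOR-ing pile 6 (size 16): 123 XOR 16 = 107
After XOR-ing pile 7 (size 8): 107 XOR 8 = 99
The Nim-value of this position is 99.

99


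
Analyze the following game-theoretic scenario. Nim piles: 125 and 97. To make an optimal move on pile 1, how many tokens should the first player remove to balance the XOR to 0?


Piles: 125 and 97
Current XOR: 125 XOR 97 = 28 (non-zero, so this is an N-position).
To make the XOR zero, we need to find a move that balances the piles.
For pile 1 (size 125): target = 125 XOR 28 = 97
We reduce pile 1 from 125 to 97.
Tokens removed: 125 - 97 = 28
Verification: 97 XOR 97 = 0

28


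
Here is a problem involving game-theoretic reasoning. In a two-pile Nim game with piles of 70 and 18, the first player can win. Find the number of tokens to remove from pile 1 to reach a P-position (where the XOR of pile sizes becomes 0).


Piles: 70 and 18
Current XOR: 70 XOR 18 = 84 (non-zero, so this is an N-position).
To make the XOR zero, we need to find a move that balances the piles.
For pile 1 (size 70): target = 70 XOR 84 = 18
We reduce pile 1 from 70 to 18.
Tokens removed: 70 - 18 = 52
Verification: 18 XOR 18 = 0

52


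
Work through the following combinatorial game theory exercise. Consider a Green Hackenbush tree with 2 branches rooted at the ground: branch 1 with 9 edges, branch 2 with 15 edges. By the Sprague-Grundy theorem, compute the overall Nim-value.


The tree has 2 branches from the ground vertex.
In Green Hackenbush, the Nim-value of a simple path of length k is k.
Branch 1: length 9, Nim-value = 9
Branch 2: length 15, Nim-value = 15
Total Nim-value = XOR of all branch values:
0 XOR 9 = 9
9 XOR 15 = 6
Nim-value of the tree = 6

6


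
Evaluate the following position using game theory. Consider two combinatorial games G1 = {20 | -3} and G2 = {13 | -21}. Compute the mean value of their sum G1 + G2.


G1 = {20 | -3}, G2 = {13 | -21}
Each is a switch {a | b} with numbers a > b; its mean value is (a + b)/2, and mean value is additive over game sums: m(G1 + G2) = m(G1) + m(G2).
Mean of G1 = (20 + (-3))/2 = 17/2 = 17/2
Mean of G2 = (13 + (-21))/2 = -8/2 = -4
Mean of G1 + G2 = 17/2 + -4 = 9/2

9/2


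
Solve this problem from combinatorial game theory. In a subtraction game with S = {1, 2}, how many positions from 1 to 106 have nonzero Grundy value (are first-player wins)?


Subtraction set S = {1, 2}, so G(n) = n mod 3.
G(n) = 0 when n is a multiple of 3.
Multiples of 3 in [1, 106]: 35
N-positions (nonzero Grundy) = 106 - 35 = 71

71


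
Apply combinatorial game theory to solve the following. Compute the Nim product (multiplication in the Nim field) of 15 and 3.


Nim multiplication is bilinear over XOR: (u XOR v) * w = (u*w) XOR (v*w).
So we split each operand into its bit components and XOR the pairwise Nim products.
15 = 1 + 2 + 4 + 8 (as XOR of powers of 2).
3 = 1 + 2 (as XOR of powers of 2).
Using the standard Nim-product table on single bits:
  2*2 = 3,   2*4 = 8,   2*8 = 12,
  4*4 = 6,   4*8 = 11,  8*8 = 13,
and  1*x = x (identity), k*l = l*k (commutative).
Pairwise Nim products:
  1 * 1 = 1
  1 * 2 = 2
  2 * 1 = 2
  2 * 2 = 3
  4 * 1 = 4
  4 * 2 = 8
  8 * 1 = 8
  8 * 2 = 12
XOR them: 1 XOR 2 XOR 2 XOR 3 XOR 4 XOR 8 XOR 8 XOR 12 = 10.
Result: 15 * 3 = 10 (in Nim).

10


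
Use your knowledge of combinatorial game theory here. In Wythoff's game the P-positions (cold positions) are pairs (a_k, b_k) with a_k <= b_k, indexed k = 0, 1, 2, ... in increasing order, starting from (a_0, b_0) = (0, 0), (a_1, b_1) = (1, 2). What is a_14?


By Wythoff's theorem, a_k = floor(k * phi) and b_k = floor(k * phi^2) = a_k + k, where phi = (1 + sqrt(5))/2 is the golden ratio.
phi = (1 + sqrt(5))/2 = 1.618034
k = 14
k * phi = 14 * 1.618034 = 22.652476
a_14 = floor(k * phi) = 22

22


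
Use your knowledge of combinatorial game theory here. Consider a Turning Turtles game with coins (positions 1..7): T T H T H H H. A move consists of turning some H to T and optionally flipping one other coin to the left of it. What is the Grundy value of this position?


Coins: T T H T H H H
Key fact: a single head at position k behaves exactly like a Nim heap of size k (turning it to T and optionally flipping a coin at j < k corresponds to moving the heap from k to j, or to 0), and heads combine as a disjunctive sum (two heads at the same place would cancel, matching j XOR j = 0). So the Nim-value is the XOR of the 1-indexed positions of the heads.
Face-up positions (1-indexed): [3, 5, 6, 7]
XOR 0 with 3: 0 XOR 3 = 3
XOR 3 with 5: 3 XOR 5 = 6
XOR 6 with 6: 6 XOR 6 = 0
XOR 0 with 7: 0 XOR 7 = 7
Nim-value = 7

7


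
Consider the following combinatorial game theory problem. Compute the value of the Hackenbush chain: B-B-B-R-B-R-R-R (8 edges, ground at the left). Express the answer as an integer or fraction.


Edges (from ground): B-B-B-R-B-R-R-R
By Berlekamp's sign-expansion rule, a Blue-Red Hackenbush stalk has the value of the surreal number whose sign sequence is the edge sequence with B -> + and R -> -.
Sign sequence: +++-+---
Trace the sign expansion in the surreal number tree, starting from 0:
Edge 1: B (sign +) -> bounds (0, +inf), value = 1
Edge 2: B (sign +) -> bounds (1, +inf), value = 2
Edge 3: B (sign +) -> bounds (2, +inf), value = 3
Edge 4: R (sign -) -> bounds (2, 3), value = 5/2
Edge 5: B (sign +) -> bounds (5/2, 3), value = 11/4
Edge 6: R (sign -) -> bounds (5/2, 11/4), value = 21/8
Edge 7: R (sign -) -> bounds (5/2, 21/8), value = 41/16
Edge 8: R (sign -) -> bounds (5/2, 41/16), value = 81/32
Game value = 81/32

81/32


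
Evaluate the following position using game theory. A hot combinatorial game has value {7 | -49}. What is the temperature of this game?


The game is {7 | -49}, a switch {a | b} with numbers a > b.
Cooling {a | b} by t gives {a - t | b + t}, which stops being hot when a - t = b + t, i.e. at t = (a - b)/2. So the temperature of a switch is (a - b)/2.
Temperature = (Left option - Right option) / 2
= (7 - (-49)) / 2
= 56 / 2
= 28

28


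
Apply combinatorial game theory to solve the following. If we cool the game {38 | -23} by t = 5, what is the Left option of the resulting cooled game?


Original game: {38 | -23} (a switch {a | b} with a > b).
Cooling by t (for t below the temperature (a - b)/2 = 61/2) taxes each move by t: {a | b} cooled by t is {a - t | b + t}.
Cooling amount: t = 5
Cooled Left option: 38 - 5 = 33
Cooled Right option: -23 + 5 = -18
Cooled game: {33 | -18}
Left option = 33

33


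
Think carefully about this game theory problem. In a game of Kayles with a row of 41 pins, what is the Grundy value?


Kayles: a move removes 1 or 2 adjacent pins from a contiguous row.
Removing pins from a row of k leaves two independent rows (a, b) with a + b = k - 1 (one pin) or a + b = k - 2 (two pins); an end removal gives a = 0.
By Sprague-Grundy, G(k) = mex{ G(a) XOR G(b) } over all these splits. G(0) = 0.
G(1): splits (0,0):0^0=0 -> mex({0}) = 1
G(2): splits (0,1):0^1=1 (0,0):0^0=0 -> mex({0, 1}) = 2
G(3): splits (0,2):0^2=2 (1,1):1^1=0 (0,1):0^1=1 -> mex({0, 1, 2}) = 3
G(4): splits (0,3):0^3=3 (1,2):1^2=3 (0,2):0^2=2 (1,1):1^1=0 -> mex({0, 2, 3}) = 1
G(5): splits (0,4):0^1=1 (1,3):1^3=2 (2,2):2^2=0 (0,3):0^3=3 (1,2):1^2=3 -> mex({0, 1, 2, 3}) = 4
G(6) = mex({0, 1, 2, 4}) = 3
G(7) = mex({0, 1, 3, 4, 5}) = 2
G(8) = mex({0, 2, 3, 5, 6}) = 1
G(9) = mex({0, 1, 2, 3, 6, 7}) = 4
G(10) = mex({0, 1, 3, 4, 5, 7}) = 2
G(11) = mex({0, 1, 2, 3, 4, 5}) = 6
G(12) = mex({0, 1, 2, 3, 5, 6, 7}) = 4
G(13) = mex({0, 2, 3, 4, 6, 7}) = 1
G(14) = mex({0, 1, 4, 5, 6, 7}) = 2
G(15) = mex({0, 1, 2, 3, 4, 5, 6}) = 7
G(16) = mex({0, 2, 3, 5, 6, 7}) = 1
G(17) = mex({0, 1, 2, 3, 5, 6, 7}) = 4
G(18) = mex({0, 1, 2, 4, 5, 6}) = 3
G(19) = mex({0, 1, 3, 4, 5, 7}) = 2
G(20) = mex({0, 2, 3, 4, 5, 6, 7}) = 1
G(21) = mex({0, 1, 2, 3, 5, 6, 7}) = 4
G(22) = mex({0, 1, 2, 3, 4, 5, 7}) = 6
G(23) = mex({0, 1, 2, 3, 4, 5, 6}) = 7
G(24) = mex({0, 1, 2, 3, 5, 6, 7}) = 4
G(25) = mex({0, 2, 3, 4, 6, 7}) = 1
G(26) = mex({0, 1, 3, 4, 5, 6, 7}) = 2
G(27) = mex({0, 1, 2, 3, 4, 5, 6, 7}) = 8
G(28) = mex({0, 1, 2, 3, 4, 6, 7, 8}) = 5
G(29) = mex({0, 1, 2, 3, 5, 6, 7, 8, 9}) = 4
G(30) = mex({0, 1, 2, 3, 4, 5, 6, 9, 10}) = 7
G(31) = mex({0, 1, 3, 4, 5, 7, 10, 11}) = 2
G(32) = mex({0, 2, 3, 4, 5, 6, 7, 9, 11}) = 1
G(33) = mex({0, 1, 2, 3, 4, 5, 6, 7, 9, 12}) = 8
G(34) = mex({0, 1, 2, 3, 4, 5, 7, 8, 11, 12}) = 6
G(35) = mex({0, 1, 2, 3, 4, 5, 6, 8, 9, 10, 11}) = 7
G(36) = mex({0, 1, 2, 3, 5, 6, 7, 9, 10}) = 4
G(37) = mex({0, 2, 3, 4, 6, 7, 9, 10, 11, 12}) = 1
G(38) = mex({0, 1, 3, 4, 5, 6, 7, 9, 10, 11, 12}) = 2
G(39) = mex({0, 1, 2, 4, 5, 6, 7, 9, 10, 12, 14}) = 3
G(40) = mex({0, 2, 3, 4, 6, 7, 11, 12, 14}) = 1
G(41) = mex({0, 1, 2, 3, 5, 6, 7, 9, 10, 11, 12}) = 4
Therefore G(41) = 4.

4


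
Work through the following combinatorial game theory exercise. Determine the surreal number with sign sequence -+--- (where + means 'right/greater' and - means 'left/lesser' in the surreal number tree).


Sign expansion: -+---
Rule: track bounds (lo, hi), initially (-inf, +inf). On '+', the current value becomes lo and we move to the simplest number in (value, hi): value + 1 if hi = +inf, otherwise the midpoint (value + hi)/2. On '-', the current value becomes hi and we move to value - 1 if lo = -inf, otherwise the midpoint (lo + value)/2.
Start at 0.
Step 1: sign = -, move left. Bounds: (-inf, 0). Value = -1
Step 2: sign = +, move right. Bounds: (-1, 0). Value = -1/2
Step 3: sign = -, move left. Bounds: (-1, -1/2). Value = -3/4
Step 4: sign = -, move left. Bounds: (-1, -3/4). Value = -7/8
Step 5: sign = -, move left. Bounds: (-1, -7/8). Value = -15/16
The surreal number with sign expansion -+--- is -15/16.

-15/16


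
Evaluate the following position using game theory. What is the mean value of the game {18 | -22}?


Game = {18 | -22}, a switch {a | b} with numbers a > b.
Its thermograph has left wall a - t and right wall b + t, which meet at t = (a - b)/2, where both equal (a + b)/2. So the mast (mean value) is at (a + b)/2.
Mean = (18 + (-22))/2 = -4/2 = -2

-2


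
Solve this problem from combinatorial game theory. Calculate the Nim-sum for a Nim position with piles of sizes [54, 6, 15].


We need the XOR (exclusive or) of all pile sizes.
After XOR-ing pile 1 (size 54): 0 XOR 54 = 54
After XOR-ing pile 2 (size 6): 54 XOR 6 = 48
After XOR-ing pile 3 (size 15): 48 XOR 15 = 63
The Nim-value of this position is 63.

63


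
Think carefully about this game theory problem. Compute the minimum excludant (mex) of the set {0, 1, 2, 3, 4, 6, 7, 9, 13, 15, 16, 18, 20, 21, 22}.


Set = {0, 1, 2, 3, 4, 6, 7, 9, 13, 15, 16, 18, 20, 21, 22}
0 is in the set.
1 is in the set.
2 is in the set.
3 is in the set.
4 is in the set.
5 is NOT in the set. This is the mex.
mex = 5

5


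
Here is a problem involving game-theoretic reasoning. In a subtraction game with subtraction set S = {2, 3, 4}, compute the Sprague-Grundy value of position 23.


The subtraction set is S = {2, 3, 4}.
G(k) = mex{ G(k - s) : s in S, s <= k }. We compute iteratively: G(0) = 0.
G(1) = mex({}) = 0
G(2) = mex({0}) = 1
G(3) = mex({0}) = 1
G(4) = mex({0, 1}) = 2
G(5) = mex({0, 1}) = 2
G(6) = mex({1, 2}) = 0
G(7) = mex({1, 2}) = 0
G(8) = mex({0, 2}) = 1
G(9) = mex({0, 2}) = 1
Observe that G(6)..G(9) = 0, 0, 1, 1 repeats G(0)..G(3) = 0, 0, 1, 1.
For k >= max(S) = 4, G(k) is determined by the previous 4 values G(k-4)..G(k-1); a window of 4 consecutive values has recurred shifted by 6, so by induction G(k + 6) = G(k) for all k >= 0: the sequence is periodic from the start with period 6.
One period: G(0..5) = 0, 0, 1, 1, 2, 2.
23 mod 6 = 5, so G(23) = G(5) = 2.

2


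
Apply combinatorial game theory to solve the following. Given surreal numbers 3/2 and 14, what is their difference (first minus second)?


x = 3/2, y = 14
Converting to common denominator: 2
x = 3/2, y = 28/2
x - y = 3/2 - 14 = -25/2

-25/2


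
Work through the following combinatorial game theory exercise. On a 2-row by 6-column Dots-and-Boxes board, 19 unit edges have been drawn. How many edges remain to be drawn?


Grid: 2 x 6 boxes, i.e. 3 rows and 7 columns of dots.
Horizontal edges: (rows + 1) * cols = 3 * 6 = 18
Vertical edges: rows * (cols + 1) = 2 * 7 = 14
Total edges: 18 + 14 = 32
Edges drawn: 19
Remaining: 32 - 19 = 13

13


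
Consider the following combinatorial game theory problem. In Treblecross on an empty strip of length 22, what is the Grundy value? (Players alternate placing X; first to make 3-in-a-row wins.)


Treblecross: place X on empty cells; 3-in-a-row wins.
Playing within two cells of an existing X lets the opponent win at once, so sensible play treats the cells i-2..i+2 around each X as dead. The player left with no safe cell loses, so this is a normal-play take-away game on strips of safe cells.
Placing X at cell i (0-indexed) of a strip of k safe cells leaves independent strips of sizes max(0, i-2) and max(0, k-i-3). Hence G(k) = mex{ G(max(0,i-2)) XOR G(max(0,k-i-3)) : 0 <= i < k }, with G(0) = 0.
G(1): splits (0,0):0^0=0 -> mex({0}) = 1
G(2): splits (0,0):0^0=0 -> mex({0}) = 1
G(3): splits (0,0):0^0=0 -> mex({0}) = 1
G(4): splits (0,1):0^1=1 (0,0):0^0=0 -> mex({0, 1}) = 2
G(5): splits (0,2):0^1=1 (0,1):0^1=1 (0,0):0^0=0 -> mex({0, 1}) = 2
G(6) = mex({1}) = 0
G(7) = mex({0, 1, 2}) = 3
G(8) = mex({0, 1, 2}) = 3
G(9) = mex({0, 2}) = 1
G(10) = mex({0, 2, 3}) = 1
G(11) = mex({0, 3}) = 1
G(12) = mex({1, 3}) = 0
G(13) = mex({0, 1, 2, 3}) = 4
G(14) = mex({0, 1, 2}) = 3
G(15) = mex({0, 1, 2}) = 3
G(16) = mex({0, 1, 2, 4}) = 3
G(17) = mex({0, 1, 3, 4}) = 2
G(18) = mex({0, 1, 3, 4}) = 2
G(19) = mex({0, 1, 3, 5}) = 2
G(20) = mex({0, 1, 2, 3, 5}) = 4
G(21) = mex({0, 1, 2, 3, 5}) = 4
G(22) = mex({1, 2, 6}) = 0
Therefore G(22) = 0.

0


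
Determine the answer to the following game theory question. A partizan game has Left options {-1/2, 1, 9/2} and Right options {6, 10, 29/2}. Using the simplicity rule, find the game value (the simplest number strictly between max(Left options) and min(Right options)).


Left options: {-1/2, 1, 9/2}, max = 9/2
Right options: {6, 10, 29/2}, min = 6
All options are numbers and max(Left) < min(Right), so by the simplicity theorem the value is the simplest (earliest-born) number strictly between 9/2 and 6.
The only integer strictly between 9/2 and 6 is 5.
No non-integer in the interval can be simpler: if x is a non-integer in the interval, then floor(x) or ceil(x) also lies in the interval (the interval contains an integer), and both are proper prefixes of x's sign expansion, i.e. born earlier. So the game value is 5.
Game value = 5

5


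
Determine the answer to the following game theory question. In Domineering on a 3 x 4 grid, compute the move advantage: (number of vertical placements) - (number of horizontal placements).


Board is 3 x 4 (rows x cols).
Left (vertical) placements: (rows-1) * cols = 2 * 4 = 8
Right (horizontal) placements: rows * (cols-1) = 3 * 3 = 9
Advantage = Left - Right = 8 - 9 = -1

-1


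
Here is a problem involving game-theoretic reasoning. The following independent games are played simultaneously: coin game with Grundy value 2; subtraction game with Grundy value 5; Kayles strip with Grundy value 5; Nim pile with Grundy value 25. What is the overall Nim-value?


By the Sprague-Grundy theorem, the Grundy value of a sum of games is the XOR of individual Grundy values.
coin game: Grundy value = 2. Running XOR: 0 XOR 2 = 2
subtraction game: Grundy value = 5. Running XOR: 2 XOR 5 = 7
Kayles strip: Grundy value = 5. Running XOR: 7 XOR 5 = 2
Nim pile: Grundy value = 25. Running XOR: 2 XOR 25 = 27
The combined Grundy value is 27.

27


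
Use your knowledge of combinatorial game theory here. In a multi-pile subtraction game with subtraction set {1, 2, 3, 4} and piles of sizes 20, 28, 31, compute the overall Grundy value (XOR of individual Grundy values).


Subtraction set: {1, 2, 3, 4}
For this subtraction set, G(n) = n mod 5 (period = max + 1 = 5).
Pile 1 (size 20): G(20) = 20 mod 5 = 0
Pile 2 (size 28): G(28) = 28 mod 5 = 3
Pile 3 (size 31): G(31) = 31 mod 5 = 1
Total Grundy value = XOR of all: 0 XOR 3 XOR 1 = 2

2


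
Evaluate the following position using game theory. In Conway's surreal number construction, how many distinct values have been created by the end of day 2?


Day 0: {|} = 0 is born. Count = 1.
Day n: the number of surreal numbers born by day n is 2^(n+1) - 1.
By day 0: 2^1 - 1 = 1
By day 1: 2^2 - 1 = 3
By day 2: 2^3 - 1 = 7
By day 2: 7 surreal numbers.

7


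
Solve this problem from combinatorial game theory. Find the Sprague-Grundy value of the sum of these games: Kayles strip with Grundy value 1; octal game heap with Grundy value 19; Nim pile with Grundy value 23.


By the Sprague-Grundy theorem, the Grundy value of a sum of games is the XOR of individual Grundy values.
Kayles strip: Grundy value = 1. Running XOR: 0 XOR 1 = 1
octal game heap: Grundy value = 19. Running XOR: 1 XOR 19 = 18
Nim pile: Grundy value = 23. Running XOR: 18 XOR 23 = 5
The combined Grundy value is 5.

5


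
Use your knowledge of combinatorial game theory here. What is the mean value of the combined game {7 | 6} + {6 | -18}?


G1 = {7 | 6}, G2 = {6 | -18}
Each is a switch {a | b} with numbers a > b; its mean value is (a + b)/2, and mean value is additive over game sums: m(G1 + G2) = m(G1) + m(G2).
Mean of G1 = (7 + (6))/2 = 13/2 = 13/2
Mean of G2 = (6 + (-18))/2 = -12/2 = -6
Mean of G1 + G2 = 13/2 + -6 = 1/2

1/2


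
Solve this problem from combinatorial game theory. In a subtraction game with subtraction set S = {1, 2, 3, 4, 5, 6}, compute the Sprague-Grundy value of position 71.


The subtraction set is S = {1, 2, 3, 4, 5, 6}.
G(k) = mex{ G(k - s) : s in S, s <= k }. We compute iteratively: G(0) = 0.
G(1) = mex({0}) = 1
G(2) = mex({0, 1}) = 2
G(3) = mex({0, 1, 2}) = 3
G(4) = mex({0, 1, 2, 3}) = 4
G(5) = mex({0, 1, 2, 3, 4}) = 5
G(6) = mex({0, 1, 2, 3, 4, 5}) = 6
G(7) = mex({1, 2, 3, 4, 5, 6}) = 0
G(8) = mex({0, 2, 3, 4, 5, 6}) = 1
G(9) = mex({0, 1, 3, 4, 5, 6}) = 2
G(10) = mex({0, 1, 2, 4, 5, 6}) = 3
G(11) = mex({0, 1, 2, 3, 5, 6}) = 4
G(12) = mex({0, 1, 2, 3, 4, 6}) = 5
Observe that G(7)..G(12) = 0, 1, 2, 3, 4, 5 repeats G(0)..G(5) = 0, 1, 2, 3, 4, 5.
For k >= max(S) = 6, G(k) is determined by the previous 6 values G(k-6)..G(k-1); a window of 6 consecutive values has recurred shifted by 7, so by induction G(k + 7) = G(k) for all k >= 0: the sequence is periodic from the start with period 7.
One period: G(0..6) = 0, 1, 2, 3, 4, 5, 6.
71 mod 7 = 1, so G(71) = G(1) = 1.

1


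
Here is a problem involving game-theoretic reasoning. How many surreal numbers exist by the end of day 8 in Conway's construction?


Day 0: {|} = 0 is born. Count = 1.
Day n: the number of surreal numbers born by day n is 2^(n+1) - 1.
By day 0: 2^1 - 1 = 1
By day 1: 2^2 - 1 = 3
By day 2: 2^3 - 1 = 7
By day 3: 2^4 - 1 = 15
By day 4: 2^5 - 1 = 31
By day 5: 2^6 - 1 = 63
By day 6: 2^7 - 1 = 127
By day 7: 2^8 - 1 = 255
By day 8: 2^9 - 1 = 511
By day 8: 511 surreal numbers.

511


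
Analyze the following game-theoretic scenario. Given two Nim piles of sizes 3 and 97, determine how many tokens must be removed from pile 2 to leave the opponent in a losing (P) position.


Piles: 3 and 97
Current XOR: 3 XOR 97 = 98 (non-zero, so this is an N-position).
To make the XOR zero, we need to find a move that balances the piles.
For pile 2 (size 97): target = 97 XOR 98 = 3
We reduce pile 2 from 97 to 3.
Tokens removed: 97 - 3 = 94
Verification: 3 XOR 3 = 0

94


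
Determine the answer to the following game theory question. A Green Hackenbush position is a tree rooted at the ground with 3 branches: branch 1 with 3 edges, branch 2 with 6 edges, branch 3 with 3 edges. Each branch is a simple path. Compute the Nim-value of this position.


The tree has 3 branches from the ground vertex.
In Green Hackenbush, the Nim-value of a simple path of length k is k.
Branch 1: length 3, Nim-value = 3
Branch 2: length 6, Nim-value = 6
Branch 3: length 3, Nim-value = 3
Total Nim-value = XOR of all branch values:
0 XOR 3 = 3
3 XOR 6 = 5
5 XOR 3 = 6
Nim-value of the tree = 6

6


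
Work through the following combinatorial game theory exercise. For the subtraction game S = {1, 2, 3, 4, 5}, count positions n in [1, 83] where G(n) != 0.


Subtraction set S = {1, 2, 3, 4, 5}, so G(n) = n mod 6.
G(n) = 0 when n is a multiple of 6.
Multiples of 6 in [1, 83]: 13
N-positions (nonzero Grundy) = 83 - 13 = 70

70


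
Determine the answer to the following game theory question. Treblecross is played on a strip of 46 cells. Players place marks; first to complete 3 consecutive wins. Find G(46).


Treblecross: place X on empty cells; 3-in-a-row wins.
Playing within two cells of an existing X lets the opponent win at once, so sensible play treats the cells i-2..i+2 around each X as dead. The player left with no safe cell loses, so this is a normal-play take-away game on strips of safe cells.
Placing X at cell i (0-indexed) of a strip of k safe cells leaves independent strips of sizes max(0, i-2) and max(0, k-i-3). Hence G(k) = mex{ G(max(0,i-2)) XOR G(max(0,k-i-3)) : 0 <= i < k }, with G(0) = 0.
G(1): splits (0,0):0^0=0 -> mex({0}) = 1
G(2): splits (0,0):0^0=0 -> mex({0}) = 1
G(3): splits (0,0):0^0=0 -> mex({0}) = 1
G(4): splits (0,1):0^1=1 (0,0):0^0=0 -> mex({0, 1}) = 2
G(5): splits (0,2):0^1=1 (0,1):0^1=1 (0,0):0^0=0 -> mex({0, 1}) = 2
G(6) = mex({1}) = 0
G(7) = mex({0, 1, 2}) = 3
G(8) = mex({0, 1, 2}) = 3
G(9) = mex({0, 2}) = 1
G(10) = mex({0, 2, 3}) = 1
G(11) = mex({0, 3}) = 1
G(12) = mex({1, 3}) = 0
G(13) = mex({0, 1, 2, 3}) = 4
G(14) = mex({0, 1, 2}) = 3
G(15) = mex({0, 1, 2}) = 3
G(16) = mex({0, 1, 2, 4}) = 3
G(17) = mex({0, 1, 3, 4}) = 2
G(18) = mex({0, 1, 3, 4}) = 2
G(19) = mex({0, 1, 3, 5}) = 2
G(20) = mex({0, 1, 2, 3, 5}) = 4
G(21) = mex({0, 1, 2, 3, 5}) = 4
G(22) = mex({1, 2, 6}) = 0
G(23) = mex({0, 1, 2, 3, 4, 6}) = 5
G(24) = mex({0, 1, 2, 3, 4}) = 5
G(25) = mex({0, 1, 3, 4, 7}) = 2
G(26) = mex({0, 1, 3, 4, 5, 7}) = 2
G(27) = mex({0, 1, 3, 5}) = 2
G(28) = mex({0, 1, 2, 5}) = 3
G(29) = mex({0, 1, 2, 4, 5, 6}) = 3
G(30) = mex({1, 2, 4, 6}) = 0
G(31) = mex({0, 1, 2, 3, 4, 6}) = 5
G(32) = mex({1, 2, 3, 4, 7}) = 0
G(33) = mex({0, 3, 7}) = 1
G(34) = mex({0, 2, 3, 5, 7}) = 1
G(35) = mex({0, 2, 3, 5, 6}) = 1
G(36) = mex({0, 1, 2, 5, 6}) = 3
G(37) = mex({0, 1, 2, 4, 5, 6}) = 3
G(38) = mex({0, 1, 2, 4}) = 3
G(39) = mex({0, 1, 2, 3, 4, 7}) = 5
G(40) = mex({0, 1, 2, 3, 4, 5, 7}) = 6
G(41) = mex({0, 1, 2, 3, 5, 7}) = 4
G(42) = mex({0, 1, 2, 3, 5, 6, 7}) = 4
G(43) = mex({0, 2, 3, 5, 6}) = 1
G(44) = mex({1, 2, 3, 4, 5, 6}) = 0
G(45) = mex({0, 1, 2, 3, 4, 6, 7}) = 5
G(46) = mex({0, 1, 2, 3, 4, 7}) = 5
Therefore G(46) = 5.

5


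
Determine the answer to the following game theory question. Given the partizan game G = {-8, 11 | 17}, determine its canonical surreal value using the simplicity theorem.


Left options: {-8, 11}, max = 11
Right options: {17}, min = 17
All options are numbers and max(Left) < min(Right), so by the simplicity theorem the value is the simplest (earliest-born) number strictly between 11 and 17.
Integers 12 through 16 all lie strictly between 11 and 17.
Among integers, the simplest (lowest birthday = smallest |n|; 0 is born on day 0, +-n on day n) is 12.
No non-integer in the interval can be simpler: if x is a non-integer in the interval, then floor(x) or ceil(x) also lies in the interval (the interval contains an integer), and both are proper prefixes of x's sign expansion, i.e. born earlier. So the game value is 12.
Game value = 12

12


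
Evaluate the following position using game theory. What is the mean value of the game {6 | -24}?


Game = {6 | -24}, a switch {a | b} with numbers a > b.
Its thermograph has left wall a - t and right wall b + t, which meet at t = (a - b)/2, where both equal (a + b)/2. So the mast (mean value) is at (a + b)/2.
Mean = (6 + (-24))/2 = -18/2 = -9

-9


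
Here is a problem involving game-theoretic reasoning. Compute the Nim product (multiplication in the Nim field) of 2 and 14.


Nim multiplication is bilinear over XOR: (u XOR v) * w = (u*w) XOR (v*w).
So we split each operand into its bit components and XOR the pairwise Nim products.
2 = 2 (as XOR of powers of 2).
14 = 2 + 4 + 8 (as XOR of powers of 2).
Using the standard Nim-product table on single bits:
  2*2 = 3,   2*4 = 8,   2*8 = 12,
  4*4 = 6,   4*8 = 11,  8*8 = 13,
and  1*x = x (identity), k*l = l*k (commutative).
Pairwise Nim products:
  2 * 2 = 3
  2 * 4 = 8
  2 * 8 = 12
XOR them: 3 XOR 8 XOR 12 = 7.
Result: 2 * 14 = 7 (in Nim).

7


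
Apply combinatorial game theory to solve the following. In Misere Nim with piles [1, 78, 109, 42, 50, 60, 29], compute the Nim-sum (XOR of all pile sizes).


We need the XOR (exclusive or) of all pile sizes.
After XOR-ing pile 1 (size 1): 0 XOR 1 = 1
After XOR-ing pile 2 (size 78): 1 XOR 78 = 79
After XOR-ing pile 3 (size 109): 79 XOR 109 = 34
After XOR-ing pile 4 (size 42): 34 XOR 42 = 8
After XOR-ing pile 5 (size 50): 8 XOR 50 = 58
After XOR-ing pile 6 (size 60): 58 XOR 60 = 6
After XOR-ing pile 7 (size 29): 6 XOR 29 = 27
The Nim-value of this position is 27.

27


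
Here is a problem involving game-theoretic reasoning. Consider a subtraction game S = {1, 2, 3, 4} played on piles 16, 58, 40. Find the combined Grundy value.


Subtraction set: {1, 2, 3, 4}
For this subtraction set, G(n) = n mod 5 (period = max + 1 = 5).
Pile 1 (size 16): G(16) = 16 mod 5 = 1
Pile 2 (size 58): G(58) = 58 mod 5 = 3
Pile 3 (size 40): G(40) = 40 mod 5 = 0
Total Grundy value = XOR of all: 1 XOR 3 XOR 0 = 2

2


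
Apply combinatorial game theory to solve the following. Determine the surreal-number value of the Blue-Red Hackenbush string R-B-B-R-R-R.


Edges (from ground): R-B-B-R-R-R
By Berlekamp's sign-expansion rule, a Blue-Red Hackenbush stalk has the value of the surreal number whose sign sequence is the edge sequence with B -> + and R -> -.
Sign sequence: -++---
Trace the sign expansion in the surreal number tree, starting from 0:
Edge 1: R (sign -) -> bounds (-inf, 0), value = -1
Edge 2: B (sign +) -> bounds (-1, 0), value = -1/2
Edge 3: B (sign +) -> bounds (-1/2, 0), value = -1/4
Edge 4: R (sign -) -> bounds (-1/2, -1/4), value = -3/8
Edge 5: R (sign -) -> bounds (-1/2, -3/8), value = -7/16
Edge 6: R (sign -) -> bounds (-1/2, -7/16), value = -15/32
Game value = -15/32

-15/32


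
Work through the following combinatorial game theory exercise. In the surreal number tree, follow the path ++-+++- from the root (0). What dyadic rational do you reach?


Sign expansion: ++-+++-
Rule: track bounds (lo, hi), initially (-inf, +inf). On '+', the current value becomes lo and we move to the simplest number in (value, hi): value + 1 if hi = +inf, otherwise the midpoint (value + hi)/2. On '-', the current value becomes hi and we move to value - 1 if lo = -inf, otherwise the midpoint (lo + value)/2.
Start at 0.
Step 1: sign = +, move right. Bounds: (0, +inf). Value = 1
Step 2: sign = +, move right. Bounds: (1, +inf). Value = 2
Step 3: sign = -, move left. Bounds: (1, 2). Value = 3/2
Step 4: sign = +, move right. Bounds: (3/2, 2). Value = 7/4
Step 5: sign = +, move right. Bounds: (7/4, 2). Value = 15/8
Step 6: sign = +, move right. Bounds: (15/8, 2). Value = 31/16
Step 7: sign = -, move left. Bounds: (15/8, 31/16). Value = 61/32
The surreal number with sign expansion ++-+++- is 61/32.

61/32


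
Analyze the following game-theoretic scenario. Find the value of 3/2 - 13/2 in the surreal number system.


x = 3/2, y = 13/2
Converting to common denominator: 2
x = 3/2, y = 13/2
x - y = 3/2 - 13/2 = -5

-5


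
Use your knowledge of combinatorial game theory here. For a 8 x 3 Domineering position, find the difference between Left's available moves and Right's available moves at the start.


Board is 8 x 3 (rows x cols).
Left (vertical) placements: (rows-1) * cols = 7 * 3 = 21
Right (horizontal) placements: rows * (cols-1) = 8 * 2 = 16
Advantage = Left - Right = 21 - 16 = 5

5
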